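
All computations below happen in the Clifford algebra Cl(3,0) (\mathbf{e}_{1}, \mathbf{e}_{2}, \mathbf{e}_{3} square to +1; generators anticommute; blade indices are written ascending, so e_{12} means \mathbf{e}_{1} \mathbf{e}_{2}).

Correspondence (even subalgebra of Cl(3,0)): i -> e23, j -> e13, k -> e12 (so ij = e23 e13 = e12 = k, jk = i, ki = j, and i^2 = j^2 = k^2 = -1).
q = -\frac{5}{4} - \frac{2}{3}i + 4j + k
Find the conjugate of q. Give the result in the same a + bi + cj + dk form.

In blades: q = -\frac{5}{4} + e_{12} + 4 e_{13} - \frac{2}{3} e_{23}.
Quaternion conjugation is reversion on the even subalgebra: the scalar is fixed and every grade-2 blade flips sign, giving -\frac{5}{4} - e_{12} - 4 e_{13} + \frac{2}{3} e_{23}; translating back:
Answer: -\frac{5}{4} + \frac{2}{3}i - 4j - k


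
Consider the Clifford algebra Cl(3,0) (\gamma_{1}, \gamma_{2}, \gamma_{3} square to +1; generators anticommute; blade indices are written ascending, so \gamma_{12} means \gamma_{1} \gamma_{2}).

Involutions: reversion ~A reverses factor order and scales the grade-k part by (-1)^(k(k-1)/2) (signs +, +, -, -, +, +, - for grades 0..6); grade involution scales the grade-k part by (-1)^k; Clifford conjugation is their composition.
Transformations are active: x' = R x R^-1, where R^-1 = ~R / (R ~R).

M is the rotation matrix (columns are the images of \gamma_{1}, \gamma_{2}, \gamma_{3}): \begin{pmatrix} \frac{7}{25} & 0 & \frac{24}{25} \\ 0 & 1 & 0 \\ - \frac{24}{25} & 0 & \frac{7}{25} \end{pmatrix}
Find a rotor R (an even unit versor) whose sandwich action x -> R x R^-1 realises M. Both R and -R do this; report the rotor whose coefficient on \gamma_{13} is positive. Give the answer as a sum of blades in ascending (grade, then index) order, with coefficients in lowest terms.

Method: write R = a + b12*\gamma_{12} + b13*\gamma_{13} + b23*\gamma_{23} with a^2 + b12^2 + b13^2 + b23^2 = 1 (so R^-1 = ~R). Expanding the columns R e_j ~R gives tr M = 4a^2 - 1 and, from the antisymmetric part, M21 - M12 = -4a*b12, M13 - M31 = 4a*b13, M32 - M23 = -4a*b23.
Here tr M = \frac{39}{25}, so a^2 = (1 + tr M)/4 = \frac{16}{25} and a = ±\frac{4}{5}. Taking a = \frac{4}{5}: M21 - M12 = 0, M13 - M31 = \frac{48}{25}, M32 - M23 = 0, giving b12 = 0, b13 = \frac{3}{5}, b23 = 0, i.e. R = \frac{4}{5} + \frac{3}{5} \gamma_{13}.
Its \gamma_{13} coefficient is already positive.
Answer: \frac{4}{5} + \frac{3}{5} \gamma_{13}. Recall the cover is two-to-one: with M of trace \frac{39}{25}, both preimages act alike, and the stated \gamma_{13} sign chooses the sheet.


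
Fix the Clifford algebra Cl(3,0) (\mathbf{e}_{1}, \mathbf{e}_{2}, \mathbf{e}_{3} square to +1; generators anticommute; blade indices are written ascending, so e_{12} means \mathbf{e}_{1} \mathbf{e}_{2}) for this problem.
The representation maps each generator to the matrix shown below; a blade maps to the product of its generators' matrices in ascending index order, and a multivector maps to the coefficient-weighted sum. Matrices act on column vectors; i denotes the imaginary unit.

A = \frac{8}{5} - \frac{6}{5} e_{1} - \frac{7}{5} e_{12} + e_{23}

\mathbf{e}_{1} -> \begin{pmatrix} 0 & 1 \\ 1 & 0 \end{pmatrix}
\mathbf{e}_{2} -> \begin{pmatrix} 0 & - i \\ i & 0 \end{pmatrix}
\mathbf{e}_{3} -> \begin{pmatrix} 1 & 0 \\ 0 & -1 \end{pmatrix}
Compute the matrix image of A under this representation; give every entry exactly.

Bivector images (products of the table entries): rho(e_{12}) = rho(\mathbf{e}_{1})rho(\mathbf{e}_{2}) = \begin{pmatrix} i & 0 \\ 0 & - i \end{pmatrix}; rho(e_{23}) = rho(\mathbf{e}_{2})rho(\mathbf{e}_{3}) = \begin{pmatrix} 0 & i \\ i & 0 \end{pmatrix}.
M = (\frac{8}{5})*1 + (-\frac{6}{5})*rho(e_{1}) + (-\frac{7}{5})*rho(e_{12}) + (1)*rho(e_{23}), summed entrywise (1 is the identity matrix):
Answer: \begin{pmatrix} \frac{8}{5} - \frac{7 i}{5} & - \frac{6}{5} + i \\ - \frac{6}{5} + i & \frac{8}{5} + \frac{7 i}{5} \end{pmatrix}


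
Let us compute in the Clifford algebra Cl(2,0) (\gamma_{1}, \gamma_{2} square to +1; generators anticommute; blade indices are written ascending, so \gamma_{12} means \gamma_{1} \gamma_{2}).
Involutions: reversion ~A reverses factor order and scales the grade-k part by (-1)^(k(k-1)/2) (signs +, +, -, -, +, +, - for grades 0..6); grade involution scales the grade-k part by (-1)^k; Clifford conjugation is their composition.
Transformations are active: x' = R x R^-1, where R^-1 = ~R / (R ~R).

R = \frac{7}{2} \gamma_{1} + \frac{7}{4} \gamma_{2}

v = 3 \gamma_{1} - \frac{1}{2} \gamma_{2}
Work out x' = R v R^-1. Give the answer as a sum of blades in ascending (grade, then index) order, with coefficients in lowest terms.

~R = \frac{7}{2} \gamma_{1} + \frac{7}{4} \gamma_{2}, and R ~R = \frac{245}{16}, so R^-1 = ~R / (\frac{245}{16}).
R v = \frac{77}{8} - 7 \gamma_{12}
Answer: \frac{7}{5} \gamma_{1} + \frac{27}{10} \gamma_{2}


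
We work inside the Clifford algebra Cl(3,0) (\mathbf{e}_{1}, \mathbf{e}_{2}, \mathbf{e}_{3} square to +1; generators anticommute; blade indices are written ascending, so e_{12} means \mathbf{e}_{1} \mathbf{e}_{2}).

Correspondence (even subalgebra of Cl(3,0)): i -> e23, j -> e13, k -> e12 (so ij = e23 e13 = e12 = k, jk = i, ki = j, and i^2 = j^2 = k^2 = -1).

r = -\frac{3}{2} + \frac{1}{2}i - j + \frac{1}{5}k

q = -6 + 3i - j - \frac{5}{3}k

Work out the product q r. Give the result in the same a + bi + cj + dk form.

In blades: q = -6 - \frac{5}{3} e_{12} - e_{13} + 3 e_{23}, r = -\frac{3}{2} + \frac{1}{5} e_{12} - e_{13} + \frac{1}{2} e_{23}.
Distribute q over r term by term (generator squares from the signature, products reordered to ascending indices): (-6)*r = 9 - \frac{6}{5} e_{12} + 6 e_{13} - 3 e_{23}; (-\frac{5}{3} e_{12})*r = \frac{1}{3} + \frac{5}{2} e_{12} - \frac{5}{6} e_{13} - \frac{5}{3} e_{23}; (-e_{13})*r = -1 + \frac{1}{2} e_{12} + \frac{3}{2} e_{13} - \frac{1}{5} e_{23}; (3 e_{23})*r = -\frac{3}{2} - 3 e_{12} - \frac{3}{5} e_{13} - \frac{9}{2} e_{23}.
Sum: \frac{41}{6} - \frac{6}{5} e_{12} + \frac{91}{15} e_{13} - \frac{281}{30} e_{23}; translating back through the correspondence:
Answer: \frac{41}{6} - \frac{281}{30}i + \frac{91}{15}j - \frac{6}{5}k


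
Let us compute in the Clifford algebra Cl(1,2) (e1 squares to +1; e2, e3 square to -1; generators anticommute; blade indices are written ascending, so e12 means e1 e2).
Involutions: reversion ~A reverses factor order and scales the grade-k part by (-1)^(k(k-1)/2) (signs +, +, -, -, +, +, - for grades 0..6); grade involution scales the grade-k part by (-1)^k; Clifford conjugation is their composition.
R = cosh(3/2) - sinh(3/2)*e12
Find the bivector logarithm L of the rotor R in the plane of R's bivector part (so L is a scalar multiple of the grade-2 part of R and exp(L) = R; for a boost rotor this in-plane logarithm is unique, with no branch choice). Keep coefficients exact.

The scalar part of R is cosh(3/2), which determines |rapidity| via cosh; the sign lives in the bivector part, and pairing them (bivector part over sinh of the rapidity = the plane) gives the unique in-plane L = rapidity * plane.
Concretely: cosh(rapidity) = cosh(3/2) gives rapidity = ±3/2, and since rapidity/sinh(rapidity) is even the sign is immaterial: L = (rapidity/sinh(rapidity)) * <R>_2 = (3/(2*sinh(3/2))) * <R>_2.
Answer: -3/2*e12


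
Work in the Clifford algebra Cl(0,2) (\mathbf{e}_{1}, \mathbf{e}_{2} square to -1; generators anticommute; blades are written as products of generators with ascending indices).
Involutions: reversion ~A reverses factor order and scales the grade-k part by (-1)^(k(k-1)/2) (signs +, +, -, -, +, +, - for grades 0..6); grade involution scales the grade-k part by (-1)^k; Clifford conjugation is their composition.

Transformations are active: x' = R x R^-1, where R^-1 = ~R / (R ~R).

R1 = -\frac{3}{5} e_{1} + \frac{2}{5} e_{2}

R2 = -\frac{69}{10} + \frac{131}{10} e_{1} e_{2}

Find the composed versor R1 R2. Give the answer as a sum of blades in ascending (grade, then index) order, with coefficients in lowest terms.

Distribute over the terms of R1 (each basis-blade product reordered to ascending indices, repeated generators contracted through their squares):
(-\frac{3}{5} e_{1}) R2 = \frac{207}{50} e_{1} + \frac{393}{50} e_{2}
(\frac{2}{5} e_{2}) R2 = \frac{131}{25} e_{1} - \frac{69}{25} e_{2}
Summing the partial products and collecting blades:
Answer: \frac{469}{50} e_{1} + \frac{51}{10} e_{2}


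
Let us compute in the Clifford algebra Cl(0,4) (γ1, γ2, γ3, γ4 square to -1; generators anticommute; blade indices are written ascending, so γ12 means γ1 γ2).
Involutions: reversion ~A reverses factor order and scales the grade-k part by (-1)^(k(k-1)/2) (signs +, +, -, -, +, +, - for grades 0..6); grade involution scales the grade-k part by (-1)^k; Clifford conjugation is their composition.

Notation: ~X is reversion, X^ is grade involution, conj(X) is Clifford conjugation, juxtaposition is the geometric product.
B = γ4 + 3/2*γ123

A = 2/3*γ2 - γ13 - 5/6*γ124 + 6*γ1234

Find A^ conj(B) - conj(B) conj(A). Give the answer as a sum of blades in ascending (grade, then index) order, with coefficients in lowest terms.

first term: -3/2*γ2 - 9*γ4 + 5/6*γ12 - γ13 + 2/3*γ24 + 5/4*γ34 + 6*γ123 + γ134
second term: 3/2*γ2 + 9*γ4 - 5/6*γ12 - γ13 - 2/3*γ24 + 5/4*γ34 - 6*γ123 - γ134
Answer: -3*γ2 - 18*γ4 + 5/3*γ12 + 4/3*γ24 + 12*γ123 + 2*γ134


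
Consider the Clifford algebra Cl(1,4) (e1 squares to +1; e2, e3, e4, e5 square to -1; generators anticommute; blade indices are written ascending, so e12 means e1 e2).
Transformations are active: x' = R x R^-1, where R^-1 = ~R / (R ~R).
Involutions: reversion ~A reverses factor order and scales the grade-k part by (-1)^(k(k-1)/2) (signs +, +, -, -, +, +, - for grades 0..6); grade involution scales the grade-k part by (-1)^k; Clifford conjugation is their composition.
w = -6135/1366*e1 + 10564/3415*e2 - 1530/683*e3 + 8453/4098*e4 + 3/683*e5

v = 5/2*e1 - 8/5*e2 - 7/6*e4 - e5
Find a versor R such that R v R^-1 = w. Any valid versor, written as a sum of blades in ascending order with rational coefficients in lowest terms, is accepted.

Equal squares first: v^2 = w^2 = 299/225. Then v + w = -1360/683*e1 + 1020/683*e2 - 1530/683*e3 + 612/683*e4 - 680/683*e5 is a versor taking v to w, provided it is invertible.
Answer: -1360/683*e1 + 1020/683*e2 - 1530/683*e3 + 612/683*e4 - 680/683*e5


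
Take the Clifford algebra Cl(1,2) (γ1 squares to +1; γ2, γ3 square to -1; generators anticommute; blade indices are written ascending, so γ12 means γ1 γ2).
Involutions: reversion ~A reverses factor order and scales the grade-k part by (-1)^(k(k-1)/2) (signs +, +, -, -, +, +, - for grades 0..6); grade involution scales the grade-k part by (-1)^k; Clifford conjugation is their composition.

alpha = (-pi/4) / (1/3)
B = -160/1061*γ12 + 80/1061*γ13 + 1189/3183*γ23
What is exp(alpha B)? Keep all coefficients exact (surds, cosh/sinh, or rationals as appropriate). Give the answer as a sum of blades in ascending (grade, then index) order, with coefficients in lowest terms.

B^2 term by term: the squares give (-160/1061)^2*(γ12)^2 + (80/1061)^2*(γ13)^2 + (1189/3183)^2*(γ23)^2 = 25600/1125721*(+1) + 6400/1125721*(+1) + 1413721/10131489*(-1) = -1/9 (each basis 2-blade squares to minus the product of its generators' squares); cross terms between blades sharing an index anticommute and cancel. So B^2 = -1/9.
B^2 = -1/9 — B^2 < 0, so the exponential closes trigonometrically: l = 1/3, alpha*l = -pi/4, so exp(alpha B) = cos(-pi/4) + (sin(-pi/4)/(1/3))*B = sqrt(2)/2 + (-3*sqrt(2)/2)*B.
Answer: sqrt(2)/2 + 240*sqrt(2)/1061*γ12 - 120*sqrt(2)/1061*γ13 - 1189*sqrt(2)/2122*γ23


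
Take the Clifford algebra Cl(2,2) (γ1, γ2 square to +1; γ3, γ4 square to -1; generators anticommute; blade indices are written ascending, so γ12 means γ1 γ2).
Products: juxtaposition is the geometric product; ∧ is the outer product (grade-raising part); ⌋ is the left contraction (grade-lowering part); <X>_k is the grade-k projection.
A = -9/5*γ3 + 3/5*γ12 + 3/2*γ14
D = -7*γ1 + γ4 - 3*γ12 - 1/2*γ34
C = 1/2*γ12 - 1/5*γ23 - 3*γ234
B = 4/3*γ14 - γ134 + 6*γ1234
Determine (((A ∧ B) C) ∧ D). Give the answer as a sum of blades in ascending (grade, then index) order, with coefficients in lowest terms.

step 1: 12/5*γ134
step 2: 36/5*γ12 - 12/25*γ124 + 6/5*γ234
step 3: 36/5*γ124 + 24/5*γ1234
Answer: 36/5*γ124 + 24/5*γ1234


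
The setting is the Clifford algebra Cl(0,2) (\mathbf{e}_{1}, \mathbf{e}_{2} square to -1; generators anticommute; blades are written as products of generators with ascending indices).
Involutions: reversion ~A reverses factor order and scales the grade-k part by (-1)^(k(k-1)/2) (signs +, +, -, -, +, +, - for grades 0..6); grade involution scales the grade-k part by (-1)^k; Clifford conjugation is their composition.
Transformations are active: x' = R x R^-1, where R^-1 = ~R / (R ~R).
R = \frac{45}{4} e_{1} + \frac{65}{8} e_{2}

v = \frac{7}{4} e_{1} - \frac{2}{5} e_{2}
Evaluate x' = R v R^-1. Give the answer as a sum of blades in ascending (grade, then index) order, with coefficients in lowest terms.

~R = \frac{45}{4} e_{1} + \frac{65}{8} e_{2}, and R ~R = -\frac{12325}{64}, so R^-1 = ~R / (-\frac{12325}{64}).
R v = -\frac{263}{16} - \frac{599}{32} e_{1} e_{2}
Answer: \frac{1681}{9860} e_{1} + \frac{881}{493} e_{2}


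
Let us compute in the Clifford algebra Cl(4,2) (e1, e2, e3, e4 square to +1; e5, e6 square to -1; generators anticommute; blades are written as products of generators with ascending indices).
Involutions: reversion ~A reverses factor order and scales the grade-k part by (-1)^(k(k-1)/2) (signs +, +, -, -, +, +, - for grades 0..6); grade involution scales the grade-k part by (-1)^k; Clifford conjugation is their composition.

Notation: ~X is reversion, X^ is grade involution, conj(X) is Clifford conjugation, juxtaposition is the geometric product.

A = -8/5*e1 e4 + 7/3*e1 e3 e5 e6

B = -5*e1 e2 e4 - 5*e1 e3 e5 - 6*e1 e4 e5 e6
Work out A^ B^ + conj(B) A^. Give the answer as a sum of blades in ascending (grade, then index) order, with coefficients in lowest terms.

first term: -8*e2 - 35/3*e6 - 14*e3 e4 - 48/5*e5 e6 - 8*e3 e4 e5 + 35/3*e2 e3 e4 e5 e6
second term: 8*e2 - 35/3*e6 + 14*e3 e4 - 48/5*e5 e6 - 8*e3 e4 e5 + 35/3*e2 e3 e4 e5 e6
Answer: -70/3*e6 - 96/5*e5 e6 - 16*e3 e4 e5 + 70/3*e2 e3 e4 e5 e6


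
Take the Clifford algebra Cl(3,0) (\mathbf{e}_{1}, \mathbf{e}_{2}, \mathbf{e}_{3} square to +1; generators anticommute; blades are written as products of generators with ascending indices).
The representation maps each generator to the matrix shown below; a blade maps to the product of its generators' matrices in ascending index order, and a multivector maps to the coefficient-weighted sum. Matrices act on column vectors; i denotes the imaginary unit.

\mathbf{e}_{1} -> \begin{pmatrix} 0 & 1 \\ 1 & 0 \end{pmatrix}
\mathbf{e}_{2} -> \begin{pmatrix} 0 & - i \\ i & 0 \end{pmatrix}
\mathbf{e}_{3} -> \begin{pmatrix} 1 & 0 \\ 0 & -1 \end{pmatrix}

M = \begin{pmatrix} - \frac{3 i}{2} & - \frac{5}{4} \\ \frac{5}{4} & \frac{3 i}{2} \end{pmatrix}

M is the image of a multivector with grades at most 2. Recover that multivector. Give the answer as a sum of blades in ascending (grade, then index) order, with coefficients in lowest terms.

Method: 1, rho(e_{1}), rho(e_{2}), rho(e_{3}) form a trace-orthogonal basis of the 2x2 complex matrices (tr(X Y) = 2 if X = Y, else 0), so M = m0*1 + m1*rho(e_{1}) + m2*rho(e_{2}) + m3*rho(e_{3}) with m0 = tr(M)/2 = 0, m1 = tr(M rho(e_{1}))/2 = 0, m2 = tr(M rho(e_{2}))/2 = - \frac{5 i}{4}, m3 = tr(M rho(e_{3}))/2 = - \frac{3 i}{2}.
Multiplying table entries, the bivector images are rho(e_{1} e_{2}) = i*rho(e_{3}), rho(e_{1} e_{3}) = -i*rho(e_{2}), rho(e_{2} e_{3}) = i*rho(e_{1}); with real blade coefficients the real parts of m0..m3 are the coefficients of 1, e_{1}, e_{2}, e_{3} and the imaginary parts give the bivectors (e_{2} e_{3}: Im m1, e_{1} e_{3}: -Im m2, e_{1} e_{2}: Im m3).
Answer: -\frac{3}{2} e_{1} e_{2} + \frac{5}{4} e_{1} e_{3}


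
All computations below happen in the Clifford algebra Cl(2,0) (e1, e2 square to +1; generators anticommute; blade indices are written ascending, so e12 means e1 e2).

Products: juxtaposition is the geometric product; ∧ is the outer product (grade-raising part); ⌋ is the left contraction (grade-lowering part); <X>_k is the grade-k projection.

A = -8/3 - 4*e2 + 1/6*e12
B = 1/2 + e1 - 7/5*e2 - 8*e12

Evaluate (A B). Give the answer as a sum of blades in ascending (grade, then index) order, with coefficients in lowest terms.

step 1: 28/5 - 349/10*e1 + 47/30*e2 + 305/12*e12
Answer: 28/5 - 349/10*e1 + 47/30*e2 + 305/12*e12


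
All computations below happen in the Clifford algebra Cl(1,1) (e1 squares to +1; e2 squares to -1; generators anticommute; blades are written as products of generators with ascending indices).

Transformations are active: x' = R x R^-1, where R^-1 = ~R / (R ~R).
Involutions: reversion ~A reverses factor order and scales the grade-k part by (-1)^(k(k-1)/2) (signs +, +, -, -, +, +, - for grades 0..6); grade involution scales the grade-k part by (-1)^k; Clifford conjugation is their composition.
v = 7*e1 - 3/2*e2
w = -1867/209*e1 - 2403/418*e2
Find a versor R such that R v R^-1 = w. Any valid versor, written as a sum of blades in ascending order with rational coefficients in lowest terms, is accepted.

Sketch: the shared square 187/4 makes R = v + w = -404/209*e1 - 1515/209*e2 the natural versor; its sandwich fixes that direction, negates (v - w)/2, and sends v to w.
Answer: -404/209*e1 - 1515/209*e2


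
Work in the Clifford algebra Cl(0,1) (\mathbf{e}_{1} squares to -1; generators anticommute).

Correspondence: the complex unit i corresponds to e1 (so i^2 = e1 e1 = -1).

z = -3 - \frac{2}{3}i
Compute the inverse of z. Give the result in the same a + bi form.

In blades: z = -3 - \frac{2}{3} e_{1}.
With qbar = -3 + \frac{2}{3} e_{1} (scalar fixed, mapped units negated), z qbar = \frac{85}{9} (the sum of squared coefficients), so z^-1 = qbar / (\frac{85}{9}) = -\frac{27}{85} + \frac{6}{85} e_{1}; translating back:
Answer: -\frac{27}{85} + \frac{6}{85}i


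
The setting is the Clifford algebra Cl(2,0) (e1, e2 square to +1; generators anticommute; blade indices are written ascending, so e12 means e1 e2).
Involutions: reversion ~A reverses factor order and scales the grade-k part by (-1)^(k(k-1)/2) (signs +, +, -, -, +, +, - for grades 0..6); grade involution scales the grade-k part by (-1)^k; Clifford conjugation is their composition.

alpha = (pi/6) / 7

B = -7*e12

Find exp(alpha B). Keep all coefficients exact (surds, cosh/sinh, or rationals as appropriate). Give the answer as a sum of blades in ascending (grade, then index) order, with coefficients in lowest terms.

B^2 = (-7)^2*(e12)^2 = 49*(-1) = -49 (a basis 2-blade squares to minus the product of its generators' squares).
B^2 = -49 — circular case — the even/odd split gives cos and sin: l = 7, alpha*l = pi/6, so exp(alpha B) = cos(pi/6) + (sin(pi/6)/7)*B = sqrt(3)/2 + (1/14)*B.
Answer: sqrt(3)/2 - 1/2*e12


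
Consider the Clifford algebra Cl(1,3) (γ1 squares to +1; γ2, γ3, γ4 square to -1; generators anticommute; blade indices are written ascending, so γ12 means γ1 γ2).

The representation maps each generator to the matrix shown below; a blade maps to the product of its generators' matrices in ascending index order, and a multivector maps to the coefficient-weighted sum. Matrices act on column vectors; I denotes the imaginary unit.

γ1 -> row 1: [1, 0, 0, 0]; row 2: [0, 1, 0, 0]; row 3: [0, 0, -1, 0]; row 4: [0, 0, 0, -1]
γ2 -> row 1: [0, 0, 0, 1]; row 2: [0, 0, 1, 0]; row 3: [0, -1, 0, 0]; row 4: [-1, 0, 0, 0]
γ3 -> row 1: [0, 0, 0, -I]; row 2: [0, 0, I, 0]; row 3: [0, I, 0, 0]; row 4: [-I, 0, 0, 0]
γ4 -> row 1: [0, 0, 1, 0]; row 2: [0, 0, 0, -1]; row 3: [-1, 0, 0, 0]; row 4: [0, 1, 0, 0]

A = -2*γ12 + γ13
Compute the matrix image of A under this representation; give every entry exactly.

Bivector images (products of the table entries): rho(γ12) = rho(γ1)rho(γ2) = row 1: [0, 0, 0, 1]; row 2: [0, 0, 1, 0]; row 3: [0, 1, 0, 0]; row 4: [1, 0, 0, 0]; rho(γ13) = rho(γ1)rho(γ3) = row 1: [0, 0, 0, -I]; row 2: [0, 0, I, 0]; row 3: [0, -I, 0, 0]; row 4: [I, 0, 0, 0].
M = (-2)*rho(γ12) + (1)*rho(γ13), summed entrywise:
Answer: row 1: [0, 0, 0, -2 - I]; row 2: [0, 0, -2 + I, 0]; row 3: [0, -2 - I, 0, 0]; row 4: [-2 + I, 0, 0, 0]


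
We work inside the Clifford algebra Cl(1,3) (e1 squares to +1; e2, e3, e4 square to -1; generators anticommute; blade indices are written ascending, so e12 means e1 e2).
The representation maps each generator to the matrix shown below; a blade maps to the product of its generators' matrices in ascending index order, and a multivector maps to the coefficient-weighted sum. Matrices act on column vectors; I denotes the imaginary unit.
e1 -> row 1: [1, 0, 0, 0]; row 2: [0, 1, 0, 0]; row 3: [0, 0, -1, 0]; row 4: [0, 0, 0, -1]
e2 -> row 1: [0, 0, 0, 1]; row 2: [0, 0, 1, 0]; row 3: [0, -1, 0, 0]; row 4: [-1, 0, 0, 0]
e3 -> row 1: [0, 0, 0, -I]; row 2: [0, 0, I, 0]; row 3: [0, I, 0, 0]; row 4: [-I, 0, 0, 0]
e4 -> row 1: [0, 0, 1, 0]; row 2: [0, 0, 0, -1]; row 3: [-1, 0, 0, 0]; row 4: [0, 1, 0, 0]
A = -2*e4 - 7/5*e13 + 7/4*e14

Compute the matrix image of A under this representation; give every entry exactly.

Bivector images (products of the table entries): rho(e13) = rho(e1)rho(e3) = row 1: [0, 0, 0, -I]; row 2: [0, 0, I, 0]; row 3: [0, -I, 0, 0]; row 4: [I, 0, 0, 0]; rho(e14) = rho(e1)rho(e4) = row 1: [0, 0, 1, 0]; row 2: [0, 0, 0, -1]; row 3: [1, 0, 0, 0]; row 4: [0, -1, 0, 0].
M = (-2)*rho(e4) + (-7/5)*rho(e13) + (7/4)*rho(e14), summed entrywise:
Answer: row 1: [0, 0, -1/4, 7*I/5]; row 2: [0, 0, -7*I/5, 1/4]; row 3: [15/4, 7*I/5, 0, 0]; row 4: [-7*I/5, -15/4, 0, 0]


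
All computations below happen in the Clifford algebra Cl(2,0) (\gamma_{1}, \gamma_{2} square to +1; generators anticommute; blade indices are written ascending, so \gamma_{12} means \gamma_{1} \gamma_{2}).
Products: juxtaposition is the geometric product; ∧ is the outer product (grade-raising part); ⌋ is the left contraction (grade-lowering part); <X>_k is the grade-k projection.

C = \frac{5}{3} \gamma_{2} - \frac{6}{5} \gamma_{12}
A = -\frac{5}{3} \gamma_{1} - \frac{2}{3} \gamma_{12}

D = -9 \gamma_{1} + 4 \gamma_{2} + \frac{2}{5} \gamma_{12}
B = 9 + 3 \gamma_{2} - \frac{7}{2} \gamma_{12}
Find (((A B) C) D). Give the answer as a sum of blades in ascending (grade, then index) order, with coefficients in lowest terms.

step 1: -\frac{7}{3} - 17 \gamma_{1} + \frac{35}{6} \gamma_{2} - 11 \gamma_{12}
step 2: -\frac{313}{90} - \frac{34}{3} \gamma_{1} + \frac{743}{45} \gamma_{2} - \frac{383}{15} \gamma_{12}
step 3: \frac{40108}{225} - \frac{34847}{450} \gamma_{1} - \frac{11171}{45} \gamma_{2} + \frac{22922}{225} \gamma_{12}
Answer: \frac{40108}{225} - \frac{34847}{450} \gamma_{1} - \frac{11171}{45} \gamma_{2} + \frac{22922}{225} \gamma_{12}


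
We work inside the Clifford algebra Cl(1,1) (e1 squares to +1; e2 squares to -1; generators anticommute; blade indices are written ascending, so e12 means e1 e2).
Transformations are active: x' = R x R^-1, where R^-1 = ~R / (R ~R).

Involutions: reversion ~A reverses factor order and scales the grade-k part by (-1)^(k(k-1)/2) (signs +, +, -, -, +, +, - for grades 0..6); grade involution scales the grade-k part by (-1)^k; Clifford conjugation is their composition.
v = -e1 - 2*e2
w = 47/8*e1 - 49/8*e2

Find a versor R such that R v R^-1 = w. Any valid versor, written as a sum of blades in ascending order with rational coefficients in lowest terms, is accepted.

Sketch: the shared square -3 makes R = v + w = 39/8*e1 - 65/8*e2 the natural versor; its sandwich fixes that direction, negates (v - w)/2, and sends v to w.
Answer: 39/8*e1 - 65/8*e2


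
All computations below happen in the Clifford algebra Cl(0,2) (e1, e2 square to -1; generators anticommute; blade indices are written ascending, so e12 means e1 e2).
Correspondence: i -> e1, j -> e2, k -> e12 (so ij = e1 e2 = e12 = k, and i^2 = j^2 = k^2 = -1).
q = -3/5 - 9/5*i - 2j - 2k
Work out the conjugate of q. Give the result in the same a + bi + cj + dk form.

In blades: q = -3/5 - 9/5*e1 - 2*e2 - 2*e12.
Conjugation here is Clifford conjugation: the scalar is fixed and the grade-1 and grade-2 blades all flip sign, giving -3/5 + 9/5*e1 + 2*e2 + 2*e12; translating back:
Answer: -3/5 + 9/5*i + 2j + 2k


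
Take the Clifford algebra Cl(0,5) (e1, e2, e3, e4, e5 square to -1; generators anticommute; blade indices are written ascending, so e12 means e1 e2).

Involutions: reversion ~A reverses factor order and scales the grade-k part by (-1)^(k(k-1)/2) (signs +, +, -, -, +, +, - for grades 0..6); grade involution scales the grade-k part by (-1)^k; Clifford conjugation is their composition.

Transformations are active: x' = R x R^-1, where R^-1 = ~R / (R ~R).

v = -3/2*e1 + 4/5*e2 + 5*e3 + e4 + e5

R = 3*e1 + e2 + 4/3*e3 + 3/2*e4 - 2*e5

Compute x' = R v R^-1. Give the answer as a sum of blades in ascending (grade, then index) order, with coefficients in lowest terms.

~R = 3*e1 + e2 + 4/3*e3 + 3/2*e4 - 2*e5, and R ~R = -649/36, so R^-1 = ~R / (-649/36).
R v = -37/15 + 39/10*e12 + 17*e13 + 21/4*e14 + 59/15*e23 - 1/5*e24 + 13/5*e25 - 37/6*e34 + 34/3*e35 + 7/2*e45
Answer: 15063/6490*e1 - 1708/3245*e2 - 15041/3245*e3 - 1913/3245*e4 - 5021/3245*e5


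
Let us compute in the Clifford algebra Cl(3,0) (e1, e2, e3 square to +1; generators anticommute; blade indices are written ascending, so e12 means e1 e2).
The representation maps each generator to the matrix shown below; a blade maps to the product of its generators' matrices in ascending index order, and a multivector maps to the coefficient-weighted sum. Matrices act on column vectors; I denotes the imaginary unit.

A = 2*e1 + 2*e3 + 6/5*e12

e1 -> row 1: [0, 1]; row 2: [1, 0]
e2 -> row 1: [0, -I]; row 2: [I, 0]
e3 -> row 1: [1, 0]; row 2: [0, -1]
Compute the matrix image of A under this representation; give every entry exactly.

Bivector images (products of the table entries): rho(e12) = rho(e1)rho(e2) = row 1: [I, 0]; row 2: [0, -I].
M = (2)*rho(e1) + (2)*rho(e3) + (6/5)*rho(e12), summed entrywise:
Answer: row 1: [2 + 6*I/5, 2]; row 2: [2, -2 - 6*I/5]


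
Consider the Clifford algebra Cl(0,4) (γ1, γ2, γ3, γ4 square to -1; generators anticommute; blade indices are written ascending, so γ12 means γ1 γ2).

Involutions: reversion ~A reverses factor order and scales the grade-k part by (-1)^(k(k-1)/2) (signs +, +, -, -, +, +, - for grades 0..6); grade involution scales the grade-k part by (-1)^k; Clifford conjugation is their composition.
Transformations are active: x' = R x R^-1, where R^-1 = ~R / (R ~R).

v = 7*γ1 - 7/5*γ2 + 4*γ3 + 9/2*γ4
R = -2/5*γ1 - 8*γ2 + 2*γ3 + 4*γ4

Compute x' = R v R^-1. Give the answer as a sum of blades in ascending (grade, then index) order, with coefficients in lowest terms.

~R = -2/5*γ1 - 8*γ2 + 2*γ3 + 4*γ4, and R ~R = -2104/25, so R^-1 = ~R / (-2104/25).
R v = -172/5 + 1414/25*γ12 - 78/5*γ13 - 149/5*γ14 - 146/5*γ23 - 152/5*γ24 - 7*γ34
Answer: -1927/263*γ1 - 6759/1315*γ2 - 622/263*γ3 - 647/526*γ4


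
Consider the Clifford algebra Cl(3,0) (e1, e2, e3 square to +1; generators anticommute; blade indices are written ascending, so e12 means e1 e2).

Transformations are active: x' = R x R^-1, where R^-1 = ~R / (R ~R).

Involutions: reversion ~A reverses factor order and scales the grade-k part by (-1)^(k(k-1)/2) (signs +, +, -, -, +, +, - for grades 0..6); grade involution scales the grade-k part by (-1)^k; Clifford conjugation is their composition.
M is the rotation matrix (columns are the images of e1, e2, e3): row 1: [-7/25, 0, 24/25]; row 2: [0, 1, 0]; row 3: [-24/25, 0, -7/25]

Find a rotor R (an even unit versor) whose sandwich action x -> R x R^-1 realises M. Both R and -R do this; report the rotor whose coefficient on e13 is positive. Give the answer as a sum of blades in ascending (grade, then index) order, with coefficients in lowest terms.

Method: write R = a + b12*e12 + b13*e13 + b23*e23 with a^2 + b12^2 + b13^2 + b23^2 = 1 (so R^-1 = ~R). Expanding the columns R e_j ~R gives tr M = 4a^2 - 1 and, from the antisymmetric part, M21 - M12 = -4a*b12, M13 - M31 = 4a*b13, M32 - M23 = -4a*b23.
Here tr M = 11/25, so a^2 = (1 + tr M)/4 = 9/25 and a = ±3/5. Taking a = 3/5: M21 - M12 = 0, M13 - M31 = 48/25, M32 - M23 = 0, giving b12 = 0, b13 = 4/5, b23 = 0, i.e. R = 3/5 + 4/5*e13.
Its e13 coefficient is already positive.
Answer: 3/5 + 4/5*e13. Recall the cover is two-to-one: with M of trace 11/25, both preimages act alike, and the stated e13 sign chooses the sheet.


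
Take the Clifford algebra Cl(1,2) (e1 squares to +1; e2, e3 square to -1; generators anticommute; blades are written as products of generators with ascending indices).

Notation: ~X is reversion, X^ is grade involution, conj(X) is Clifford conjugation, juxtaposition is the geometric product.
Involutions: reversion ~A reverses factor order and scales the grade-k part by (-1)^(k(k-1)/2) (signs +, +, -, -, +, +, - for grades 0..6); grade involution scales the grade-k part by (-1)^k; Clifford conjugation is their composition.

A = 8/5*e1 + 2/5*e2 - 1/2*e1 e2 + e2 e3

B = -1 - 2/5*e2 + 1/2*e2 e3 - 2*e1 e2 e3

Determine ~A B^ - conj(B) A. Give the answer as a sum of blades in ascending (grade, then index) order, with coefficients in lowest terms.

first term: 17/50 + 1/5*e1 - 2/5*e2 + 2/5*e3 + 7/50*e1 e2 + 11/20*e1 e3 + 21/5*e2 e3 + 4/5*e1 e2 e3
second term: 17/50 + 1/5*e1 - 2/5*e2 + 2/5*e3 - 7/50*e1 e2 - 11/20*e1 e3 - 21/5*e2 e3 - 4/5*e1 e2 e3
Answer: 7/25*e1 e2 + 11/10*e1 e3 + 42/5*e2 e3 + 8/5*e1 e2 e3


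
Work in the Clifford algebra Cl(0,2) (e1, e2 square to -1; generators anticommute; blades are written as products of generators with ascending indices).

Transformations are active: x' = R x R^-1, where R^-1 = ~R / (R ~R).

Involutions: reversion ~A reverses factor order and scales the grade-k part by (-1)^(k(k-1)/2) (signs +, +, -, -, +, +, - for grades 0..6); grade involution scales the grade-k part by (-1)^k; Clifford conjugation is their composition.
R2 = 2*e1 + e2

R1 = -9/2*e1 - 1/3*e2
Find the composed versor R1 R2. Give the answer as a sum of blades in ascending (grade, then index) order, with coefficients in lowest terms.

Distribute over the terms of R1 (each basis-blade product reordered to ascending indices, repeated generators contracted through their squares):
(-9/2*e1) R2 = 9 - 9/2*e1 e2
(-1/3*e2) R2 = 1/3 + 2/3*e1 e2
Summing the partial products and collecting blades:
Answer: 28/3 - 23/6*e1 e2


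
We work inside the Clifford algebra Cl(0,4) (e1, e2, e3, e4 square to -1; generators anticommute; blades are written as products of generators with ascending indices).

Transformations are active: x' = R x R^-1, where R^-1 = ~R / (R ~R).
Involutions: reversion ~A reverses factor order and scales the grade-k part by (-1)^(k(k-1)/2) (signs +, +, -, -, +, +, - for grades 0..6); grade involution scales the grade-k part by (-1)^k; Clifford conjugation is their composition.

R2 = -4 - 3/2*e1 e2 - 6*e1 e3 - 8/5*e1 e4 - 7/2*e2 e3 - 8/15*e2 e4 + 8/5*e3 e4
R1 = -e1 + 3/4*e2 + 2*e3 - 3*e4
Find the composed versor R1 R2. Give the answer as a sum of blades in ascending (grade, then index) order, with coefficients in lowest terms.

Distribute over the terms of R1 (each basis-blade product reordered to ascending indices, repeated generators contracted through their squares):
(-e1) R2 = 4*e1 - 3/2*e2 - 6*e3 - 8/5*e4 + 7/2*e1 e2 e3 + 8/15*e1 e2 e4 - 8/5*e1 e3 e4
(3/4*e2) R2 = -9/8*e1 - 3*e2 + 21/8*e3 + 2/5*e4 + 9/2*e1 e2 e3 + 6/5*e1 e2 e4 + 6/5*e2 e3 e4
(2*e3) R2 = -12*e1 - 7*e2 - 8*e3 - 16/5*e4 - 3*e1 e2 e3 + 16/5*e1 e3 e4 + 16/15*e2 e3 e4
(-3*e4) R2 = 24/5*e1 + 8/5*e2 - 24/5*e3 + 12*e4 + 9/2*e1 e2 e4 + 18*e1 e3 e4 + 21/2*e2 e3 e4
Summing the partial products and collecting blades:
Answer: -173/40*e1 - 99/10*e2 - 647/40*e3 + 38/5*e4 + 5*e1 e2 e3 + 187/30*e1 e2 e4 + 98/5*e1 e3 e4 + 383/30*e2 e3 e4


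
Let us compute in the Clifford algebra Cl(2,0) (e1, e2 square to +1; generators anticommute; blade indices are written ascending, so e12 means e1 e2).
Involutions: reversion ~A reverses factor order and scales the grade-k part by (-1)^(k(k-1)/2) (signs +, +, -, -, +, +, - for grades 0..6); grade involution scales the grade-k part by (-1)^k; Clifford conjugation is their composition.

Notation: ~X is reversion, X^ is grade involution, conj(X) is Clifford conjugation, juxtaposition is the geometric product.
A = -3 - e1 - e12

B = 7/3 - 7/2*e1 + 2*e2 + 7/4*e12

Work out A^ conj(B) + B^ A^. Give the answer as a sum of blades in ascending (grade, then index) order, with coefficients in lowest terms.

first term: -21/4 - 37/6*e1 + 31/4*e2 + 11/12*e12
second term: -7/4 - 61/6*e1 + 3/4*e2 - 67/12*e12
Answer: -7 - 49/3*e1 + 17/2*e2 - 14/3*e12


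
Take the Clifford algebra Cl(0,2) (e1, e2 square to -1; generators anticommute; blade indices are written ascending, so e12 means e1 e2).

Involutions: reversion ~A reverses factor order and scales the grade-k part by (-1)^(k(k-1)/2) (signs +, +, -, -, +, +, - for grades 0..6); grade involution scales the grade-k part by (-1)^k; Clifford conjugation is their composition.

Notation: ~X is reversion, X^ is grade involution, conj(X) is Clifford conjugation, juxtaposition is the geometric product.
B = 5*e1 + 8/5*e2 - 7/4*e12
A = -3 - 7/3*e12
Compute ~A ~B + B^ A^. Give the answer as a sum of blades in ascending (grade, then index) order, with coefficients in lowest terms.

first term: -49/12 - 281/15*e1 + 103/15*e2 - 21/4*e12
second term: -49/12 + 281/15*e1 - 103/15*e2 + 21/4*e12
Answer: -49/6


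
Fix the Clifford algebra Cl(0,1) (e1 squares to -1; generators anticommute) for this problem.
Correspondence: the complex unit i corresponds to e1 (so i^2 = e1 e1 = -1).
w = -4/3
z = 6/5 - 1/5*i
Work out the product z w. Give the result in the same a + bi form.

In blades: z = 6/5 - 1/5*e1, w = -4/3.
Distribute z over w term by term (generator squares from the signature, products reordered to ascending indices): (6/5)*w = -8/5; (-1/5*e1)*w = 4/15*e1.
Sum: -8/5 + 4/15*e1; translating back through the correspondence:
Answer: -8/5 + 4/15*i


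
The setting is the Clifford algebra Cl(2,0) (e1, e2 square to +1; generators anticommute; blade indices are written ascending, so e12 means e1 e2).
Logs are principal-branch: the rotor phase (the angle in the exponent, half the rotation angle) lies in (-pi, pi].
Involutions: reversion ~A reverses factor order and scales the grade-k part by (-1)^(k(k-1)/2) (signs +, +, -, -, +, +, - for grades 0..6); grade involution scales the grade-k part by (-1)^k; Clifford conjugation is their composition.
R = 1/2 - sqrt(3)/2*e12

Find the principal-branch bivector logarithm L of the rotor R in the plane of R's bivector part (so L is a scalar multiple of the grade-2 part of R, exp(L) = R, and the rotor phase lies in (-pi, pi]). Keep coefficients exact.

The scalar part of R is 1/2, and that scalar determines the rotor phase on the principal branch; recovering the unit plane as bivector-part over sine of the phase gives L = phase * plane.
Concretely: cos(phase) = 1/2 gives phase = ±pi/3, and since phase/sin(phase) is even the sign is immaterial: L = (phase/sin(phase)) * <R>_2 = (2*sqrt(3)*pi/9) * <R>_2.
Answer: -pi/3*e12


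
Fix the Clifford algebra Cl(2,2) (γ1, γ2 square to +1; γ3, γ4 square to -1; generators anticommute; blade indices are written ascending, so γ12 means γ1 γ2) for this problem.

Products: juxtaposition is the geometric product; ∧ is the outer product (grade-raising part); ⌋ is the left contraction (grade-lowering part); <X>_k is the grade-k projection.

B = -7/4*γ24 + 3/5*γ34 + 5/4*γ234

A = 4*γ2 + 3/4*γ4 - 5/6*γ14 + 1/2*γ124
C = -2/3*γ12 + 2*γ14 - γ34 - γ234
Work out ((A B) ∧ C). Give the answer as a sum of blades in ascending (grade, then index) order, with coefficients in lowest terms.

step 1: -7/8*γ1 - 21/16*γ2 + 9/20*γ3 - 7*γ4 + 35/24*γ12 - 9/8*γ13 - 15/16*γ23 + 5*γ34 + 161/120*γ123 + 12/5*γ234
step 2: -3/10*γ123 + 175/24*γ124 - 1/40*γ134 + 21/16*γ234 - 139/24*γ1234
Answer: -3/10*γ123 + 175/24*γ124 - 1/40*γ134 + 21/16*γ234 - 139/24*γ1234


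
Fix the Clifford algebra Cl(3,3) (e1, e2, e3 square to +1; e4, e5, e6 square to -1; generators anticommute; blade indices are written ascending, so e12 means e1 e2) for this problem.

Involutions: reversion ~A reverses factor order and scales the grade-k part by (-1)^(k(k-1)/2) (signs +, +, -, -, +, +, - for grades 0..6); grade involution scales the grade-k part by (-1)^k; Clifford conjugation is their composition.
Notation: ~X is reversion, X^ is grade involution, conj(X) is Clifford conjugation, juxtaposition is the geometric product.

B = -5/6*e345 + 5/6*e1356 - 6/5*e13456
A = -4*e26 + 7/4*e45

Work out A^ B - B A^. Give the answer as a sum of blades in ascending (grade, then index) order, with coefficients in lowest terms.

first term: 35/24*e3 + 21/10*e136 + 10/3*e1235 - 35/24*e1346 + 24/5*e12345 - 10/3*e23456
second term: 35/24*e3 + 21/10*e136 - 10/3*e1235 + 35/24*e1346 - 24/5*e12345 - 10/3*e23456
Answer: 20/3*e1235 - 35/12*e1346 + 48/5*e12345


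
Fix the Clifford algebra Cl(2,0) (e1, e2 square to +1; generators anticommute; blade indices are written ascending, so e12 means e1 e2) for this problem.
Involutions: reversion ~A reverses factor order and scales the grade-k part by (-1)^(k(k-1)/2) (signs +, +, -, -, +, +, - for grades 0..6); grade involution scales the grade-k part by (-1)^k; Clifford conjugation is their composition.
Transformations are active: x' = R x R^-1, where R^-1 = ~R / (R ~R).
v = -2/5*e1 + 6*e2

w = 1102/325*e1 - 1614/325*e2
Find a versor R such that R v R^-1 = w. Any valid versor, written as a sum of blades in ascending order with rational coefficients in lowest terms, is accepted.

A norm check does it: q(v) = q(w) = 904/25, hence R = v + w = 972/325*e1 + 336/325*e2 realises the map — parallel part kept, (v - w)/2 negated, v carried to w.
Answer: 972/325*e1 + 336/325*e2


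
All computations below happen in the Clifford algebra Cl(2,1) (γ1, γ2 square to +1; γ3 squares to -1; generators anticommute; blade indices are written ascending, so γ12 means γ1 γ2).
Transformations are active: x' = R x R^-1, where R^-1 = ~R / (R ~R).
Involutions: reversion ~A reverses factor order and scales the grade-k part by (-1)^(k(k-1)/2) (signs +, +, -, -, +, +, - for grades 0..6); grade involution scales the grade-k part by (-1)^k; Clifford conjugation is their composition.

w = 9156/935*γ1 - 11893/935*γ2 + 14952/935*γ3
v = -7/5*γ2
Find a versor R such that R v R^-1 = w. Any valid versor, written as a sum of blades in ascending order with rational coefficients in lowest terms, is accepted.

Equal squares first: v^2 = w^2 = 49/25. Then v + w = 9156/935*γ1 - 13202/935*γ2 + 14952/935*γ3 is a versor taking v to w, provided it is invertible.
Answer: 9156/935*γ1 - 13202/935*γ2 + 14952/935*γ3


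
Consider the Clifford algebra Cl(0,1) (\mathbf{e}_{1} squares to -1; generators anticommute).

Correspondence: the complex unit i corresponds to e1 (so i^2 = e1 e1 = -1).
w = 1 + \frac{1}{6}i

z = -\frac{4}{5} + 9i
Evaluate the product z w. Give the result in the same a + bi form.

In blades: z = -\frac{4}{5} + 9 e_{1}, w = 1 + \frac{1}{6} e_{1}.
Distribute z over w term by term (generator squares from the signature, products reordered to ascending indices): (-\frac{4}{5})*w = -\frac{4}{5} - \frac{2}{15} e_{1}; (9 e_{1})*w = -\frac{3}{2} + 9 e_{1}.
Sum: -\frac{23}{10} + \frac{133}{15} e_{1}; translating back through the correspondence:
Answer: -\frac{23}{10} + \frac{133}{15}i


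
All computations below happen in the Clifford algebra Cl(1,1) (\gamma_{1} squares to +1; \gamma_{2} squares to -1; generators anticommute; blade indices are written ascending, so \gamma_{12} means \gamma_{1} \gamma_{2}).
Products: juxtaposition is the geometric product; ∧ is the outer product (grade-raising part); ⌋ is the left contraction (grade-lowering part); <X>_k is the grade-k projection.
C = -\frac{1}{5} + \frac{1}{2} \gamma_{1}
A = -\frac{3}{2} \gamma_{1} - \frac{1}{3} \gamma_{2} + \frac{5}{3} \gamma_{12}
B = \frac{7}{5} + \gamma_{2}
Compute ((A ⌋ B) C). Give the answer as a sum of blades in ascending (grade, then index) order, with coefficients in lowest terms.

step 1: \frac{1}{3}
step 2: -\frac{1}{15} + \frac{1}{6} \gamma_{1}
Answer: -\frac{1}{15} + \frac{1}{6} \gamma_{1}
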